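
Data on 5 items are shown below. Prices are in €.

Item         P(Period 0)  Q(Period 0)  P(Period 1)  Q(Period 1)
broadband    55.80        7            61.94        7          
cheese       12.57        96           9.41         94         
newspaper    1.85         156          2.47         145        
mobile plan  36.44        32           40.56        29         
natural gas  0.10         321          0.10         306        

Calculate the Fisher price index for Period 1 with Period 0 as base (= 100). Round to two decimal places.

98.72

Laspeyres component (base-period weights):
ΣP(Period 1)Q(Period 0) = 61.94×7 + 9.41×96 + 2.47×156 + 40.56×32 + 0.10×321 = 433.58 + 903.36 + 385.32 + 1297.92 + 32.1 = 3052.28
ΣP(Period 0)Q(Period 0) = 55.80×7 + 12.57×96 + 1.85×156 + 36.44×32 + 0.10×321 = 390.6 + 1206.72 + 288.6 + 1166.08 + 32.1 = 3084.1
L = 3052.28 / 3084.1 × 100 = 98.9683
Paasche component (current-period weights):
ΣP(Period 1)Q(Period 1) = 61.94×7 + 9.41×94 + 2.47×145 + 40.56×29 + 0.10×306 = 433.58 + 884.54 + 358.15 + 1176.24 + 30.6 = 2883.11
ΣP(Period 0)Q(Period 1) = 55.80×7 + 12.57×94 + 1.85×145 + 36.44×29 + 0.10×306 = 390.6 + 1181.58 + 268.25 + 1056.76 + 30.6 = 2927.79
P = 2883.11 / 2927.79 × 100 = 98.4739
Fisher = √(L × P) = √(98.9683 × 98.4739) = 98.7208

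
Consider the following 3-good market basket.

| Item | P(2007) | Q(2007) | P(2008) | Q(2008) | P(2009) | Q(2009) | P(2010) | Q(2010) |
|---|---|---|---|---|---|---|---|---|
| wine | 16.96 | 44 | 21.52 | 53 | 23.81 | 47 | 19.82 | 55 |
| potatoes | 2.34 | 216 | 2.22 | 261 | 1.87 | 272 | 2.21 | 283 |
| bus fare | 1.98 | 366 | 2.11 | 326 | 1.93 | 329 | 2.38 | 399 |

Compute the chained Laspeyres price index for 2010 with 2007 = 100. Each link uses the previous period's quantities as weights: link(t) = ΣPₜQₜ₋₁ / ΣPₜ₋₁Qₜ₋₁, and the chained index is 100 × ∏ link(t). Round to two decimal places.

Link 2007→2008:
ΣP(2008)Q(2007) = 21.52×44 + 2.22×216 + 2.11×366 = 946.88 + 479.52 + 772.26 = 2198.66
ΣP(2007)Q(2007) = 16.96×44 + 2.34×216 + 1.98×366 = 746.24 + 505.44 + 724.68 = 1976.36
link = 2198.66/1976.36 = 1.112480
Link 2008→2009:
ΣP(2009)Q(2008) = 23.81×53 + 1.87×261 + 1.93×326 = 1261.93 + 488.07 + 629.18 = 2379.18
ΣP(2008)Q(2008) = 21.52×53 + 2.22×261 + 2.11×326 = 1140.56 + 579.42 + 687.86 = 2407.84
link = 2379.18/2407.84 = 0.988097
Link 2009→2010:
ΣP(2010)Q(2009) = 19.82×47 + 2.21×272 + 2.38×329 = 931.54 + 601.12 + 783.02 = 2315.68
ΣP(2009)Q(2009) = 23.81×47 + 1.87×272 + 1.93×329 = 1119.07 + 508.64 + 634.97 = 2262.68
link = 2315.68/2262.68 = 1.023424
Chained index = 100 × 1.112480 × 0.988097 × 1.023424 = 112.4986

112.50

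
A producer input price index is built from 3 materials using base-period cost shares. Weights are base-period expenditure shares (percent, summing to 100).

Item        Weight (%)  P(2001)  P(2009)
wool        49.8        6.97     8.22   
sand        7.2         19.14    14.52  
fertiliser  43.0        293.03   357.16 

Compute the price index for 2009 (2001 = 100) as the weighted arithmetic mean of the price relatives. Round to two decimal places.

116.60

wool: 49.8 × (8.22/6.97) = 49.8 × 1.179340 = 58.7311
sand: 7.2 × (14.52/19.14) = 7.2 × 0.758621 = 5.4621
fertiliser: 43.0 × (357.16/293.03) = 43.0 × 1.218851 = 52.4106
Index = Σ wᵢ·(p₁ᵢ/p₀ᵢ) = 58.7311 + 5.4621 + 52.4106 = 116.6038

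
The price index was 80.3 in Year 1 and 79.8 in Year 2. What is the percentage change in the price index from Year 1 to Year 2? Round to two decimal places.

Change = (79.8 − 80.3) / 80.3 × 100
       = -0.5 / 80.3 × 100 = -0.6227%

-0.62%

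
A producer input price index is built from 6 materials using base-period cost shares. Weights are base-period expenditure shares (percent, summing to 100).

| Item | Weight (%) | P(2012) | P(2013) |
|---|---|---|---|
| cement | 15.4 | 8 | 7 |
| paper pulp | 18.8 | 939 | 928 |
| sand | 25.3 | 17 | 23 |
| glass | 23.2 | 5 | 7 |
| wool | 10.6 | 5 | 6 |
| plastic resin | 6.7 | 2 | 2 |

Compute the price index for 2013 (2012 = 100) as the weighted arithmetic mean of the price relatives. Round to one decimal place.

118.2

cement: 15.4 × (7/8) = 15.4 × 0.875000 = 13.4750
paper pulp: 18.8 × (928/939) = 18.8 × 0.988285 = 18.5798
sand: 25.3 × (23/17) = 25.3 × 1.352941 = 34.2294
glass: 23.2 × (7/5) = 23.2 × 1.400000 = 32.4800
wool: 10.6 × (6/5) = 10.6 × 1.200000 = 12.7200
plastic resin: 6.7 × (2/2) = 6.7 × 1.000000 = 6.7000
Index = Σ wᵢ·(p₁ᵢ/p₀ᵢ) = 13.4750 + 18.5798 + 34.2294 + 32.4800 + 12.7200 + 6.7000 = 118.1842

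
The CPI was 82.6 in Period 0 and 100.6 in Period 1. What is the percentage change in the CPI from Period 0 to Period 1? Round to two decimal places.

21.79%

Change = (100.6 − 82.6) / 82.6 × 100
       = 18.0 / 82.6 × 100 = 21.7918%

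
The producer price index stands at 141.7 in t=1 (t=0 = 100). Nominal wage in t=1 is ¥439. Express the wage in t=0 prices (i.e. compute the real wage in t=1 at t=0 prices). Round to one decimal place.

Real = Nominal ÷ (Index/100) = 439 ÷ (141.7/100)
     = 439 ÷ 1.417 = 309.8095

309.8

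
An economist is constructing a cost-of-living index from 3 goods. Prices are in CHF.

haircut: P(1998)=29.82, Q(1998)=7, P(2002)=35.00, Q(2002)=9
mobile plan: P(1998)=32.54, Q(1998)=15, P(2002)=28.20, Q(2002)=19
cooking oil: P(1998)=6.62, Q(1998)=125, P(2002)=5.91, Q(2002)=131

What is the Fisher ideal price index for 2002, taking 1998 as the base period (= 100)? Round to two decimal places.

Laspeyres component (base-period weights):
ΣP(2002)Q(1998) = 35.00×7 + 28.20×15 + 5.91×125 = 245 + 423 + 738.75 = 1406.75
ΣP(1998)Q(1998) = 29.82×7 + 32.54×15 + 6.62×125 = 208.74 + 488.1 + 827.5 = 1524.34
L = 1406.75 / 1524.34 × 100 = 92.2858
Paasche component (current-period weights):
ΣP(2002)Q(2002) = 35.00×9 + 28.20×19 + 5.91×131 = 315 + 535.8 + 774.21 = 1625.01
ΣP(1998)Q(2002) = 29.82×9 + 32.54×19 + 6.62×131 = 268.38 + 618.26 + 867.22 = 1753.86
P = 1625.01 / 1753.86 × 100 = 92.6533
Fisher = √(L × P) = √(92.2858 × 92.6533) = 92.4694

92.47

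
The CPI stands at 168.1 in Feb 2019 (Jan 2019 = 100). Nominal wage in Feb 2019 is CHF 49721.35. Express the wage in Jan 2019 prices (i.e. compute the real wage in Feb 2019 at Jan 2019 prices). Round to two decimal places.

Real = Nominal ÷ (Index/100) = 49721.35 ÷ (168.1/100)
     = 49721.35 ÷ 1.681 = 29578.4355

29578.44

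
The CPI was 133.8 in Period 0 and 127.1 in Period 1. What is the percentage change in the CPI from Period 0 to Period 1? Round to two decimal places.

Change = (127.1 − 133.8) / 133.8 × 100
       = -6.7 / 133.8 × 100 = -5.0075%

-5.01%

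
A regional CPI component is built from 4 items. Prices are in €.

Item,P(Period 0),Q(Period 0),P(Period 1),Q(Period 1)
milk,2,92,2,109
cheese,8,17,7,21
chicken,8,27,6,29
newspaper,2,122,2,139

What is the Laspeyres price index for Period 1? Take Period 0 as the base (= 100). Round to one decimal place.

Laspeyres price index uses base-period quantities as weights.
ΣP(Period 1)·Q(Period 0) = 2×92 + 7×17 + 6×27 + 2×122 = 184 + 119 + 162 + 244 = 709
ΣP(Period 0)·Q(Period 0) = 2×92 + 8×17 + 8×27 + 2×122 = 184 + 136 + 216 + 244 = 780
Index = 709 / 780 × 100 = 90.8974

90.9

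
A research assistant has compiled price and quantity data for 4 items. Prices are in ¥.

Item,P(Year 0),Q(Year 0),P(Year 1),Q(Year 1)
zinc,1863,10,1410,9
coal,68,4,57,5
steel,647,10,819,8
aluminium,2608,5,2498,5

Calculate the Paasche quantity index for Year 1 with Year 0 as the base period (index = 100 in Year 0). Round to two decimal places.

91.46

Paasche quantity index uses current-period prices as weights.
ΣP(Year 1)·Q(Year 1) = 1410×9 + 57×5 + 819×8 + 2498×5 = 12690 + 285 + 6552 + 12490 = 32017
ΣP(Year 1)·Q(Year 0) = 1410×10 + 57×4 + 819×10 + 2498×5 = 14100 + 228 + 8190 + 12490 = 35008
Index = 32017 / 35008 × 100 = 91.4562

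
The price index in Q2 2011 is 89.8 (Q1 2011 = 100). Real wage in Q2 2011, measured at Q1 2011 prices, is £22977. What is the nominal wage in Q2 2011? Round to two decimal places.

Nominal = Real × (Index/100) = 22977 × (89.8/100)
        = 22977 × 0.898 = 20633.3460

20633.35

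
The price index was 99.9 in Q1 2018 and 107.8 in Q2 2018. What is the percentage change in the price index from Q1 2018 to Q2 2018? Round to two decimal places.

Change = (107.8 − 99.9) / 99.9 × 100
       = 7.9 / 99.9 × 100 = 7.9079%

7.91%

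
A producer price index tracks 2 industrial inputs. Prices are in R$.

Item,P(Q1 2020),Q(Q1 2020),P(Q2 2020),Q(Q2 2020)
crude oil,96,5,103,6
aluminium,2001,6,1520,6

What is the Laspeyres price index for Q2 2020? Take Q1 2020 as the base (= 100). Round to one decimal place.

77.2

Laspeyres price index uses base-period quantities as weights.
ΣP(Q2 2020)·Q(Q1 2020) = 103×5 + 1520×6 = 515 + 9120 = 9635
ΣP(Q1 2020)·Q(Q1 2020) = 96×5 + 2001×6 = 480 + 12006 = 12486
Index = 9635 / 12486 × 100 = 77.1664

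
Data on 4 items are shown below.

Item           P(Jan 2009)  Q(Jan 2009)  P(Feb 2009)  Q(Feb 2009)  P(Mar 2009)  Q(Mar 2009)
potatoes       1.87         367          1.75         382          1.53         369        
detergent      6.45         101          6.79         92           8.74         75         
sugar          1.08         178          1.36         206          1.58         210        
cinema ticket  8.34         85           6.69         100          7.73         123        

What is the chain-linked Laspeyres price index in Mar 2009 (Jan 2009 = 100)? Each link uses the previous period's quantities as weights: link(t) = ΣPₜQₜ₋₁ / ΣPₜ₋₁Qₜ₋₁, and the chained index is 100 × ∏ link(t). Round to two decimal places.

105.95

Link Jan 2009→Feb 2009:
ΣP(Feb 2009)Q(Jan 2009) = 1.75×367 + 6.79×101 + 1.36×178 + 6.69×85 = 642.25 + 685.79 + 242.08 + 568.65 = 2138.77
ΣP(Jan 2009)Q(Jan 2009) = 1.87×367 + 6.45×101 + 1.08×178 + 8.34×85 = 686.29 + 651.45 + 192.24 + 708.9 = 2238.88
link = 2138.77/2238.88 = 0.955286
Link Feb 2009→Mar 2009:
ΣP(Mar 2009)Q(Feb 2009) = 1.53×382 + 8.74×92 + 1.58×206 + 7.73×100 = 584.46 + 804.08 + 325.48 + 773 = 2487.02
ΣP(Feb 2009)Q(Feb 2009) = 1.75×382 + 6.79×92 + 1.36×206 + 6.69×100 = 668.5 + 624.68 + 280.16 + 669 = 2242.34
link = 2487.02/2242.34 = 1.109118
Chained index = 100 × 0.955286 × 1.109118 = 105.9525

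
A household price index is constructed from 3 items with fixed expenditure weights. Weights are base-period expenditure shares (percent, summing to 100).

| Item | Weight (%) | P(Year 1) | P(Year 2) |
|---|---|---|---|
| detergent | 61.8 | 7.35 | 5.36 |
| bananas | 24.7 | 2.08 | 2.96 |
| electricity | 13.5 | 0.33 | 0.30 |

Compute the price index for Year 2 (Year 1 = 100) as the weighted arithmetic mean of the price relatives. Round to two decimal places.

detergent: 61.8 × (5.36/7.35) = 61.8 × 0.729252 = 45.0678
bananas: 24.7 × (2.96/2.08) = 24.7 × 1.423077 = 35.1500
electricity: 13.5 × (0.30/0.33) = 13.5 × 0.909091 = 12.2727
Index = Σ wᵢ·(p₁ᵢ/p₀ᵢ) = 45.0678 + 35.1500 + 12.2727 = 92.4905

92.49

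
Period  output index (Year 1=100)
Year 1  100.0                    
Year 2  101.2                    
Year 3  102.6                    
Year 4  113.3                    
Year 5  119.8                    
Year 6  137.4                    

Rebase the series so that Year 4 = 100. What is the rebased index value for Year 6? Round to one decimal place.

121.3

Rebased(Year 6) = 137.4 / 113.3 × 100 = 121.2710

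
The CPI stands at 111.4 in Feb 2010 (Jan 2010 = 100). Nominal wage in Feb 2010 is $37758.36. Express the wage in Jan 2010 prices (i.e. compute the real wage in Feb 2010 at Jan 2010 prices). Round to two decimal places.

Real = Nominal ÷ (Index/100) = 37758.36 ÷ (111.4/100)
     = 37758.36 ÷ 1.114 = 33894.3986

33894.40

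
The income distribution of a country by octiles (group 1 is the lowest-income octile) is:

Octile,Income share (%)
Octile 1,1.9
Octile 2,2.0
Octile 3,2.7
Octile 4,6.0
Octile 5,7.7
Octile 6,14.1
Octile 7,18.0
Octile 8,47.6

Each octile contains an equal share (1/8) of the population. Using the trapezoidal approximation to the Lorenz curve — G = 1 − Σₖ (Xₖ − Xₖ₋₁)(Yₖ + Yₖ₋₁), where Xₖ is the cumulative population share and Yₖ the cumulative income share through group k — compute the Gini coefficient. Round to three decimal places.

Cumulative income shares Yₖ: 0.0190, 0.0390, 0.0660, 0.1260, 0.2030, 0.3440, 0.5240, 1.0000
Σ (Xₖ−Xₖ₋₁)(Yₖ+Yₖ₋₁) = (1/8)(0.0190+0.0000) + (1/8)(0.0390+0.0190) + (1/8)(0.0660+0.0390) + (1/8)(0.1260+0.0660) + (1/8)(0.2030+0.1260) + (1/8)(0.3440+0.2030) + (1/8)(0.5240+0.3440) + (1/8)(1.0000+0.5240)
  = 0.0024 + 0.0072 + 0.0131 + 0.0240 + 0.0411 + 0.0684 + 0.1085 + 0.1905 = 0.4552
G = 1 − 0.4552 = 0.5448

0.545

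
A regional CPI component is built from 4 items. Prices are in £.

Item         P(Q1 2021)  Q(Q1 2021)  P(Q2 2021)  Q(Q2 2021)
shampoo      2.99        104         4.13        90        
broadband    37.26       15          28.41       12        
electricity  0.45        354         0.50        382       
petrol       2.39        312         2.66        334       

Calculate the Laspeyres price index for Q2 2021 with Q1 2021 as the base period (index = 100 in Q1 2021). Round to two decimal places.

Laspeyres price index uses base-period quantities as weights.
ΣP(Q2 2021)·Q(Q1 2021) = 4.13×104 + 28.41×15 + 0.50×354 + 2.66×312 = 429.52 + 426.15 + 177 + 829.92 = 1862.59
ΣP(Q1 2021)·Q(Q1 2021) = 2.99×104 + 37.26×15 + 0.45×354 + 2.39×312 = 310.96 + 558.9 + 159.3 + 745.68 = 1774.84
Index = 1862.59 / 1774.84 × 100 = 104.9441

104.94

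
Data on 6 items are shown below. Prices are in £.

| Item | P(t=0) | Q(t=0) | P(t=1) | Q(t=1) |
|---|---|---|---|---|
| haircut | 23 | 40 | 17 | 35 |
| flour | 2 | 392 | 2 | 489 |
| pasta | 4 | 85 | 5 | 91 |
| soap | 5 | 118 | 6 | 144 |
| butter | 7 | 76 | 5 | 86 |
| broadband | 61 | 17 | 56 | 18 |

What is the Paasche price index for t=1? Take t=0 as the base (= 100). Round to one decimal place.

94.8

Paasche price index uses current-period quantities as weights.
ΣP(t=1)·Q(t=1) = 17×35 + 2×489 + 5×91 + 6×144 + 5×86 + 56×18 = 595 + 978 + 455 + 864 + 430 + 1008 = 4330
ΣP(t=0)·Q(t=1) = 23×35 + 2×489 + 4×91 + 5×144 + 7×86 + 61×18 = 805 + 978 + 364 + 720 + 602 + 1098 = 4567
Index = 4330 / 4567 × 100 = 94.8106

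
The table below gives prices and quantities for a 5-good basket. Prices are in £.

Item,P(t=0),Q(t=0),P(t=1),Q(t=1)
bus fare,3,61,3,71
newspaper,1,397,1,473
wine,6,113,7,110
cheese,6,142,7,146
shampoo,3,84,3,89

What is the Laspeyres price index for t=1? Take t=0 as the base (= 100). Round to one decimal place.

Laspeyres price index uses base-period quantities as weights.
ΣP(t=1)·Q(t=0) = 3×61 + 1×397 + 7×113 + 7×142 + 3×84 = 183 + 397 + 791 + 994 + 252 = 2617
ΣP(t=0)·Q(t=0) = 3×61 + 1×397 + 6×113 + 6×142 + 3×84 = 183 + 397 + 678 + 852 + 252 = 2362
Index = 2617 / 2362 × 100 = 110.7959

110.8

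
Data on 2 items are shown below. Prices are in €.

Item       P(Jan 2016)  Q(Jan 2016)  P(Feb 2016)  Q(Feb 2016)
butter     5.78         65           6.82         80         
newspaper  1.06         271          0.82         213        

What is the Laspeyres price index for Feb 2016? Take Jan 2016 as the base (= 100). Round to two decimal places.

Laspeyres price index uses base-period quantities as weights.
ΣP(Feb 2016)·Q(Jan 2016) = 6.82×65 + 0.82×271 = 443.3 + 222.22 = 665.52
ΣP(Jan 2016)·Q(Jan 2016) = 5.78×65 + 1.06×271 = 375.7 + 287.26 = 662.96
Index = 665.52 / 662.96 × 100 = 100.3861

100.39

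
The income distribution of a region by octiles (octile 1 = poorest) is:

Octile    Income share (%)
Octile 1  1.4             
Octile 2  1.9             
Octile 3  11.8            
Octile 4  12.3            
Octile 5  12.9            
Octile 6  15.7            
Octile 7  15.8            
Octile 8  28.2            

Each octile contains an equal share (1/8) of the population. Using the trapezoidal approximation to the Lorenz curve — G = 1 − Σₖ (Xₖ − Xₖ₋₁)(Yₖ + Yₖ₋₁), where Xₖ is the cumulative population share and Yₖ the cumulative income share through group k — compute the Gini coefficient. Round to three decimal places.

Cumulative income shares Yₖ: 0.0140, 0.0330, 0.1510, 0.2740, 0.4030, 0.5600, 0.7180, 1.0000
Σ (Xₖ−Xₖ₋₁)(Yₖ+Yₖ₋₁) = (1/8)(0.0140+0.0000) + (1/8)(0.0330+0.0140) + (1/8)(0.1510+0.0330) + (1/8)(0.2740+0.1510) + (1/8)(0.4030+0.2740) + (1/8)(0.5600+0.4030) + (1/8)(0.7180+0.5600) + (1/8)(1.0000+0.7180)
  = 0.0017 + 0.0059 + 0.0230 + 0.0531 + 0.0846 + 0.1204 + 0.1598 + 0.2147 = 0.6633
G = 1 − 0.6633 = 0.3367

0.337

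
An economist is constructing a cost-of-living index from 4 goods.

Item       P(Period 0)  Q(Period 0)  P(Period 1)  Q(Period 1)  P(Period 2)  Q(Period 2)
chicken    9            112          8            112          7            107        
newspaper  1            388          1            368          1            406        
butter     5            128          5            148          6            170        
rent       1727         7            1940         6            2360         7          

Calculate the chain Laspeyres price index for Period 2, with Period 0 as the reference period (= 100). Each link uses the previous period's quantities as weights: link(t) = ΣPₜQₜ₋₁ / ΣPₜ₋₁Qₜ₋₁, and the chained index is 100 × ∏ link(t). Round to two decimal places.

Link Period 0→Period 1:
ΣP(Period 1)Q(Period 0) = 8×112 + 1×388 + 5×128 + 1940×7 = 896 + 388 + 640 + 13580 = 15504
ΣP(Period 0)Q(Period 0) = 9×112 + 1×388 + 5×128 + 1727×7 = 1008 + 388 + 640 + 12089 = 14125
link = 15504/14125 = 1.097628
Link Period 1→Period 2:
ΣP(Period 2)Q(Period 1) = 7×112 + 1×368 + 6×148 + 2360×6 = 784 + 368 + 888 + 14160 = 16200
ΣP(Period 1)Q(Period 1) = 8×112 + 1×368 + 5×148 + 1940×6 = 896 + 368 + 740 + 11640 = 13644
link = 16200/13644 = 1.187335
Chained index = 100 × 1.097628 × 1.187335 = 130.3253

130.33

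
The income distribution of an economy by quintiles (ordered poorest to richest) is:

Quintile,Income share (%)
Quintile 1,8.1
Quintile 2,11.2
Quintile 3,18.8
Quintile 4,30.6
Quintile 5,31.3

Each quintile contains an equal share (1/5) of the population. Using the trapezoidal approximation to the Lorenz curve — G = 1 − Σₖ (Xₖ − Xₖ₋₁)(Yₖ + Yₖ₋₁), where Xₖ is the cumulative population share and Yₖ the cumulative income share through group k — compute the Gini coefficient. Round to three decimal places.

0.263

Cumulative income shares Yₖ: 0.0810, 0.1930, 0.3810, 0.6870, 1.0000
Σ (Xₖ−Xₖ₋₁)(Yₖ+Yₖ₋₁) = (1/5)(0.0810+0.0000) + (1/5)(0.1930+0.0810) + (1/5)(0.3810+0.1930) + (1/5)(0.6870+0.3810) + (1/5)(1.0000+0.6870)
  = 0.0162 + 0.0548 + 0.1148 + 0.2136 + 0.3374 = 0.7368
G = 1 − 0.7368 = 0.2632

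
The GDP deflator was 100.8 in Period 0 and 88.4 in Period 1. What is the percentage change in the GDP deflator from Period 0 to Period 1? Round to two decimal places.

Change = (88.4 − 100.8) / 100.8 × 100
       = -12.4 / 100.8 × 100 = -12.3016%

-12.30%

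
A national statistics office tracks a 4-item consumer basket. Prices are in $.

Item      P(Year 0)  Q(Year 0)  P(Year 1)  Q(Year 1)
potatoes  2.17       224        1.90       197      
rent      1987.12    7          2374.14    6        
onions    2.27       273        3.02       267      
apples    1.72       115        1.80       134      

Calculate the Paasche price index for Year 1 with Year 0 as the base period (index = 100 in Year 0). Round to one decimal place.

Paasche price index uses current-period quantities as weights.
ΣP(Year 1)·Q(Year 1) = 1.90×197 + 2374.14×6 + 3.02×267 + 1.80×134 = 374.3 + 14244.84 + 806.34 + 241.2 = 15666.68
ΣP(Year 0)·Q(Year 1) = 2.17×197 + 1987.12×6 + 2.27×267 + 1.72×134 = 427.49 + 11922.72 + 606.09 + 230.48 = 13186.78
Index = 15666.68 / 13186.78 × 100 = 118.8060

118.8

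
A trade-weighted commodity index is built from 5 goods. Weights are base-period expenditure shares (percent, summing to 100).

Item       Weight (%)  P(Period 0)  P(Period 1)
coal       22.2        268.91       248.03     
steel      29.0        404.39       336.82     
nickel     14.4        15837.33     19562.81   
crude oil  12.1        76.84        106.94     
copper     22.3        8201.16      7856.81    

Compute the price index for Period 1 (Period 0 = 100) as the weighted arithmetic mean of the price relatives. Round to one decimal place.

100.6

coal: 22.2 × (248.03/268.91) = 22.2 × 0.922353 = 20.4762
steel: 29.0 × (336.82/404.39) = 29.0 × 0.832909 = 24.1544
nickel: 14.4 × (19562.81/15837.33) = 14.4 × 1.235234 = 17.7874
crude oil: 12.1 × (106.94/76.84) = 12.1 × 1.391723 = 16.8398
copper: 22.3 × (7856.81/8201.16) = 22.3 × 0.958012 = 21.3637
Index = Σ wᵢ·(p₁ᵢ/p₀ᵢ) = 20.4762 + 24.1544 + 17.7874 + 16.8398 + 21.3637 = 100.6215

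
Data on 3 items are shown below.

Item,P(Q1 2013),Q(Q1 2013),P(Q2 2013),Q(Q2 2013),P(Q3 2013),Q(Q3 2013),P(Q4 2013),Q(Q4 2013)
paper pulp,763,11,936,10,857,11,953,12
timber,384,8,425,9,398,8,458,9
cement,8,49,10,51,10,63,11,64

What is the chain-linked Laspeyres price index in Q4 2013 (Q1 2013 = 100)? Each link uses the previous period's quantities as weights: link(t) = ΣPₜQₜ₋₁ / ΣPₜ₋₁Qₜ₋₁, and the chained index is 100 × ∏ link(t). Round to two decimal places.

123.98

Link Q1 2013→Q2 2013:
ΣP(Q2 2013)Q(Q1 2013) = 936×11 + 425×8 + 10×49 = 10296 + 3400 + 490 = 14186
ΣP(Q1 2013)Q(Q1 2013) = 763×11 + 384×8 + 8×49 = 8393 + 3072 + 392 = 11857
link = 14186/11857 = 1.196424
Link Q2 2013→Q3 2013:
ΣP(Q3 2013)Q(Q2 2013) = 857×10 + 398×9 + 10×51 = 8570 + 3582 + 510 = 12662
ΣP(Q2 2013)Q(Q2 2013) = 936×10 + 425×9 + 10×51 = 9360 + 3825 + 510 = 13695
link = 12662/13695 = 0.924571
Link Q3 2013→Q4 2013:
ΣP(Q4 2013)Q(Q3 2013) = 953×11 + 458×8 + 11×63 = 10483 + 3664 + 693 = 14840
ΣP(Q3 2013)Q(Q3 2013) = 857×11 + 398×8 + 10×63 = 9427 + 3184 + 630 = 13241
link = 14840/13241 = 1.120761
Chained index = 100 × 1.196424 × 0.924571 × 1.120761 = 123.9763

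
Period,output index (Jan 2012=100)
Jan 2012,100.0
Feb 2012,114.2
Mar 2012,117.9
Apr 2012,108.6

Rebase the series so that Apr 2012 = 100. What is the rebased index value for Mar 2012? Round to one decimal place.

Rebased(Mar 2012) = 117.9 / 108.6 × 100 = 108.5635

108.6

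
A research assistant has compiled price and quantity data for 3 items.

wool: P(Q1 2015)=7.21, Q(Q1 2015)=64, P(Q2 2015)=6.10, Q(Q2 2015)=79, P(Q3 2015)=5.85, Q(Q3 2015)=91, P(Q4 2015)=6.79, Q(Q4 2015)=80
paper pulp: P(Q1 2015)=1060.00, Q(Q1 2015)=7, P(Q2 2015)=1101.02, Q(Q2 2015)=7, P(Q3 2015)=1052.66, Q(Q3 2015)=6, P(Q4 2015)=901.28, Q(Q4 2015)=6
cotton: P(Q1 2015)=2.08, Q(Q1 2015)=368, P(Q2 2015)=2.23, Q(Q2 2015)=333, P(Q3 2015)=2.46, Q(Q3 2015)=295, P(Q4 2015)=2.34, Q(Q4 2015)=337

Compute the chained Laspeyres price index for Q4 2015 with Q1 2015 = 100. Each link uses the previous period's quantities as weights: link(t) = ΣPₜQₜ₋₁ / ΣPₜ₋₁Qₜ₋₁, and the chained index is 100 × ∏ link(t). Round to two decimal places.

Link Q1 2015→Q2 2015:
ΣP(Q2 2015)Q(Q1 2015) = 6.10×64 + 1101.02×7 + 2.23×368 = 390.4 + 7707.14 + 820.64 = 8918.18
ΣP(Q1 2015)Q(Q1 2015) = 7.21×64 + 1060.00×7 + 2.08×368 = 461.44 + 7420 + 765.44 = 8646.88
link = 8918.18/8646.88 = 1.031375
Link Q2 2015→Q3 2015:
ΣP(Q3 2015)Q(Q2 2015) = 5.85×79 + 1052.66×7 + 2.46×333 = 462.15 + 7368.62 + 819.18 = 8649.95
ΣP(Q2 2015)Q(Q2 2015) = 6.10×79 + 1101.02×7 + 2.23×333 = 481.9 + 7707.14 + 742.59 = 8931.63
link = 8649.95/8931.63 = 0.968463
Link Q3 2015→Q4 2015:
ΣP(Q4 2015)Q(Q3 2015) = 6.79×91 + 901.28×6 + 2.34×295 = 617.89 + 5407.68 + 690.3 = 6715.87
ΣP(Q3 2015)Q(Q3 2015) = 5.85×91 + 1052.66×6 + 2.46×295 = 532.35 + 6315.96 + 725.7 = 7574.01
link = 6715.87/7574.01 = 0.886699
Chained index = 100 × 1.031375 × 0.968463 × 0.886699 = 88.5678

88.57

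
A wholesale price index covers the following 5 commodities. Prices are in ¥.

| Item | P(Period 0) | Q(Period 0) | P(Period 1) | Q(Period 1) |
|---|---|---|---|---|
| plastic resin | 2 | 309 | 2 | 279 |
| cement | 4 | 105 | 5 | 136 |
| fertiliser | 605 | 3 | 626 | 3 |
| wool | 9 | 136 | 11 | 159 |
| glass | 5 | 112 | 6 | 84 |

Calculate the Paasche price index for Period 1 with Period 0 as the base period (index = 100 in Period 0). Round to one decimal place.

Paasche price index uses current-period quantities as weights.
ΣP(Period 1)·Q(Period 1) = 2×279 + 5×136 + 626×3 + 11×159 + 6×84 = 558 + 680 + 1878 + 1749 + 504 = 5369
ΣP(Period 0)·Q(Period 1) = 2×279 + 4×136 + 605×3 + 9×159 + 5×84 = 558 + 544 + 1815 + 1431 + 420 = 4768
Index = 5369 / 4768 × 100 = 112.6049

112.6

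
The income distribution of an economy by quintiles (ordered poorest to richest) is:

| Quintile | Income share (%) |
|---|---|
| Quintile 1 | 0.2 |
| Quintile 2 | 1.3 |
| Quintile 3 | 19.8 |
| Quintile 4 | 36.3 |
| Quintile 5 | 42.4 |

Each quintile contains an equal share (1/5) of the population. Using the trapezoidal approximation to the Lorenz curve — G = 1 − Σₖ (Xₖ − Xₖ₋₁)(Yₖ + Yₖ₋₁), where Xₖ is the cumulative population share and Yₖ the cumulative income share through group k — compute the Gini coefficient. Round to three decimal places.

0.478

Cumulative income shares Yₖ: 0.0020, 0.0150, 0.2130, 0.5760, 1.0000
Σ (Xₖ−Xₖ₋₁)(Yₖ+Yₖ₋₁) = (1/5)(0.0020+0.0000) + (1/5)(0.0150+0.0020) + (1/5)(0.2130+0.0150) + (1/5)(0.5760+0.2130) + (1/5)(1.0000+0.5760)
  = 0.0004 + 0.0034 + 0.0456 + 0.1578 + 0.3152 = 0.5224
G = 1 − 0.5224 = 0.4776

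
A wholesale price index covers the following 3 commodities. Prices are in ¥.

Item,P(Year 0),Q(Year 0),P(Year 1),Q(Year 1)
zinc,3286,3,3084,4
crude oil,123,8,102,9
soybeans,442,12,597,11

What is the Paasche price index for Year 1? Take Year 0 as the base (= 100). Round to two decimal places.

Paasche price index uses current-period quantities as weights.
ΣP(Year 1)·Q(Year 1) = 3084×4 + 102×9 + 597×11 = 12336 + 918 + 6567 = 19821
ΣP(Year 0)·Q(Year 1) = 3286×4 + 123×9 + 442×11 = 13144 + 1107 + 4862 = 19113
Index = 19821 / 19113 × 100 = 103.7043

103.70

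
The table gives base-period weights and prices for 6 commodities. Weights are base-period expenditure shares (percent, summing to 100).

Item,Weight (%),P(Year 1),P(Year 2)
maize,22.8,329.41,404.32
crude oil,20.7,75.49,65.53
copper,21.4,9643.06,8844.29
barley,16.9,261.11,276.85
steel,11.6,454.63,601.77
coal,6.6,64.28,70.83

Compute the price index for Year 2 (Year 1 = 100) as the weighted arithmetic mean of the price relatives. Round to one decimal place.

maize: 22.8 × (404.32/329.41) = 22.8 × 1.227407 = 27.9849
crude oil: 20.7 × (65.53/75.49) = 20.7 × 0.868062 = 17.9689
copper: 21.4 × (8844.29/9643.06) = 21.4 × 0.917166 = 19.6274
barley: 16.9 × (276.85/261.11) = 16.9 × 1.060281 = 17.9188
steel: 11.6 × (601.77/454.63) = 11.6 × 1.323648 = 15.3543
coal: 6.6 × (70.83/64.28) = 6.6 × 1.101898 = 7.2725
Index = Σ wᵢ·(p₁ᵢ/p₀ᵢ) = 27.9849 + 17.9689 + 19.6274 + 17.9188 + 15.3543 + 7.2725 = 106.1267

106.1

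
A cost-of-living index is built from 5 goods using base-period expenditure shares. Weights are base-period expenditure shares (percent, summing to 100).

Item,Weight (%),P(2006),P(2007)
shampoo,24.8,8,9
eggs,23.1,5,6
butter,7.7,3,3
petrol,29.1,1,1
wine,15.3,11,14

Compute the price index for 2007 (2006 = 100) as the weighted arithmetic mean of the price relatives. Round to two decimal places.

111.89

shampoo: 24.8 × (9/8) = 24.8 × 1.125000 = 27.9000
eggs: 23.1 × (6/5) = 23.1 × 1.200000 = 27.7200
butter: 7.7 × (3/3) = 7.7 × 1.000000 = 7.7000
petrol: 29.1 × (1/1) = 29.1 × 1.000000 = 29.1000
wine: 15.3 × (14/11) = 15.3 × 1.272727 = 19.4727
Index = Σ wᵢ·(p₁ᵢ/p₀ᵢ) = 27.9000 + 27.7200 + 7.7000 + 29.1000 + 19.4727 = 111.8927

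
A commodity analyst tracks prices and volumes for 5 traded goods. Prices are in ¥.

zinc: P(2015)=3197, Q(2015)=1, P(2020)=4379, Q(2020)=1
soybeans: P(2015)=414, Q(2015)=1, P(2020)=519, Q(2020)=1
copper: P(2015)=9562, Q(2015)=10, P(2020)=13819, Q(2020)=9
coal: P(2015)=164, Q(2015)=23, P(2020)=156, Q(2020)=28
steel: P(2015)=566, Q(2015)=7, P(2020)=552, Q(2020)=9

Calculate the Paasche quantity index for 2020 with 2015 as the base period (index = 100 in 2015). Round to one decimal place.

92.1

Paasche quantity index uses current-period prices as weights.
ΣP(2020)·Q(2020) = 4379×1 + 519×1 + 13819×9 + 156×28 + 552×9 = 4379 + 519 + 124371 + 4368 + 4968 = 138605
ΣP(2020)·Q(2015) = 4379×1 + 519×1 + 13819×10 + 156×23 + 552×7 = 4379 + 519 + 138190 + 3588 + 3864 = 150540
Index = 138605 / 150540 × 100 = 92.0719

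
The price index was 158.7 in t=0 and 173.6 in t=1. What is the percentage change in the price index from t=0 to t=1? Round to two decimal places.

9.39%

Change = (173.6 − 158.7) / 158.7 × 100
       = 14.9 / 158.7 × 100 = 9.3888%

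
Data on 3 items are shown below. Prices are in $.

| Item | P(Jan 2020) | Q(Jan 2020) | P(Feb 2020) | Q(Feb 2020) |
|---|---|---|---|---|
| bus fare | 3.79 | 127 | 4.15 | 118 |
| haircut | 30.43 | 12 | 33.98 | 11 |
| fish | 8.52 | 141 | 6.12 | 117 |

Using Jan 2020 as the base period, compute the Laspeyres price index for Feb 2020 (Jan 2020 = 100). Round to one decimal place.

87.8

Laspeyres price index uses base-period quantities as weights.
ΣP(Feb 2020)·Q(Jan 2020) = 4.15×127 + 33.98×12 + 6.12×141 = 527.05 + 407.76 + 862.92 = 1797.73
ΣP(Jan 2020)·Q(Jan 2020) = 3.79×127 + 30.43×12 + 8.52×141 = 481.33 + 365.16 + 1201.32 = 2047.81
Index = 1797.73 / 2047.81 × 100 = 87.7879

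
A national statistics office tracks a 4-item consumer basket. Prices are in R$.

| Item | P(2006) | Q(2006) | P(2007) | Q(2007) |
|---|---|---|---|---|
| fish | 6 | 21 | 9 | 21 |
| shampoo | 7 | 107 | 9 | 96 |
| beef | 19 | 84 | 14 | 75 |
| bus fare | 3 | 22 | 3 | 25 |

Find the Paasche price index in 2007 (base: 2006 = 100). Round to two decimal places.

94.78

Paasche price index uses current-period quantities as weights.
ΣP(2007)·Q(2007) = 9×21 + 9×96 + 14×75 + 3×25 = 189 + 864 + 1050 + 75 = 2178
ΣP(2006)·Q(2007) = 6×21 + 7×96 + 19×75 + 3×25 = 126 + 672 + 1425 + 75 = 2298
Index = 2178 / 2298 × 100 = 94.7781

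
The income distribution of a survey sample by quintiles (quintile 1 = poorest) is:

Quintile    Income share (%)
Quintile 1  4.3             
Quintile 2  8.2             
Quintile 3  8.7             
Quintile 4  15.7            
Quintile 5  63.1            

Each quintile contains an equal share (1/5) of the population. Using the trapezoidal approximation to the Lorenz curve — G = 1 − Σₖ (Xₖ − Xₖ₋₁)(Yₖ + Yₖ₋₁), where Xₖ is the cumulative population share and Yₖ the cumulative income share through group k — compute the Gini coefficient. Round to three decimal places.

Cumulative income shares Yₖ: 0.0430, 0.1250, 0.2120, 0.3690, 1.0000
Σ (Xₖ−Xₖ₋₁)(Yₖ+Yₖ₋₁) = (1/5)(0.0430+0.0000) + (1/5)(0.1250+0.0430) + (1/5)(0.2120+0.1250) + (1/5)(0.3690+0.2120) + (1/5)(1.0000+0.3690)
  = 0.0086 + 0.0336 + 0.0674 + 0.1162 + 0.2738 = 0.4996
G = 1 − 0.4996 = 0.5004

0.500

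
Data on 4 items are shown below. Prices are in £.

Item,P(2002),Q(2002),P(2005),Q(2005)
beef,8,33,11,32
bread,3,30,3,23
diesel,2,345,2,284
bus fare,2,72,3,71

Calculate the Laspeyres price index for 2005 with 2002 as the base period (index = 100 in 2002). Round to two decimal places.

114.39

Laspeyres price index uses base-period quantities as weights.
ΣP(2005)·Q(2002) = 11×33 + 3×30 + 2×345 + 3×72 = 363 + 90 + 690 + 216 = 1359
ΣP(2002)·Q(2002) = 8×33 + 3×30 + 2×345 + 2×72 = 264 + 90 + 690 + 144 = 1188
Index = 1359 / 1188 × 100 = 114.3939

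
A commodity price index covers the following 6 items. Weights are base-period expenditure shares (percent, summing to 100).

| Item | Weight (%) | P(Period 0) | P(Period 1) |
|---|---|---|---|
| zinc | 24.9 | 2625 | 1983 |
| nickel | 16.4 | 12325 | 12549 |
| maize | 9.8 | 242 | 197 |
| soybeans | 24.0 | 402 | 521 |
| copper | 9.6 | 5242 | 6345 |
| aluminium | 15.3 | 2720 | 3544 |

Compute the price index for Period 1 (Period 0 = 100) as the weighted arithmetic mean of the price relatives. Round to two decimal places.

zinc: 24.9 × (1983/2625) = 24.9 × 0.755429 = 18.8102
nickel: 16.4 × (12549/12325) = 16.4 × 1.018174 = 16.6981
maize: 9.8 × (197/242) = 9.8 × 0.814050 = 7.9777
soybeans: 24.0 × (521/402) = 24.0 × 1.296020 = 31.1045
copper: 9.6 × (6345/5242) = 9.6 × 1.210416 = 11.6200
aluminium: 15.3 × (3544/2720) = 15.3 × 1.302941 = 19.9350
Index = Σ wᵢ·(p₁ᵢ/p₀ᵢ) = 18.8102 + 16.6981 + 7.9777 + 31.1045 + 11.6200 + 19.9350 = 106.1454

106.15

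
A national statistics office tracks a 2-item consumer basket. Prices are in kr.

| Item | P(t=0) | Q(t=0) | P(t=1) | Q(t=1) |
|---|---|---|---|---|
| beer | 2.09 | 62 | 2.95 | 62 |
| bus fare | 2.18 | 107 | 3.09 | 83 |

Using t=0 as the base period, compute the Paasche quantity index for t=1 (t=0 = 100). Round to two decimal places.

Paasche quantity index uses current-period prices as weights.
ΣP(t=1)·Q(t=1) = 2.95×62 + 3.09×83 = 182.9 + 256.47 = 439.37
ΣP(t=1)·Q(t=0) = 2.95×62 + 3.09×107 = 182.9 + 330.63 = 513.53
Index = 439.37 / 513.53 × 100 = 85.5588

85.56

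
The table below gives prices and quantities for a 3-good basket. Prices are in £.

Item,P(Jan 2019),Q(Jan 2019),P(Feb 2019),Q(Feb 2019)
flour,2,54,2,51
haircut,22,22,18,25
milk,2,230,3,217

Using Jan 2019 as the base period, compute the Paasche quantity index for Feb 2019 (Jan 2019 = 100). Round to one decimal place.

Paasche quantity index uses current-period prices as weights.
ΣP(Feb 2019)·Q(Feb 2019) = 2×51 + 18×25 + 3×217 = 102 + 450 + 651 = 1203
ΣP(Feb 2019)·Q(Jan 2019) = 2×54 + 18×22 + 3×230 = 108 + 396 + 690 = 1194
Index = 1203 / 1194 × 100 = 100.7538

100.8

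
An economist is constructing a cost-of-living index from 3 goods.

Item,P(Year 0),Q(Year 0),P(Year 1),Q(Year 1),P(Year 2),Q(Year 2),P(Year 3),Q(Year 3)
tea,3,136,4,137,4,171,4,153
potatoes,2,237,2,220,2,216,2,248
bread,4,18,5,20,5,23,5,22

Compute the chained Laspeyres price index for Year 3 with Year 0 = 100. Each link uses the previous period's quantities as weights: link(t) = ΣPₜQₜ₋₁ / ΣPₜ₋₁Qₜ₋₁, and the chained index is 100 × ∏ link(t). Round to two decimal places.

Link Year 0→Year 1:
ΣP(Year 1)Q(Year 0) = 4×136 + 2×237 + 5×18 = 544 + 474 + 90 = 1108
ΣP(Year 0)Q(Year 0) = 3×136 + 2×237 + 4×18 = 408 + 474 + 72 = 954
link = 1108/954 = 1.161426
Link Year 1→Year 2:
ΣP(Year 2)Q(Year 1) = 4×137 + 2×220 + 5×20 = 548 + 440 + 100 = 1088
ΣP(Year 1)Q(Year 1) = 4×137 + 2×220 + 5×20 = 548 + 440 + 100 = 1088
link = 1088/1088 = 1.000000
Link Year 2→Year 3:
ΣP(Year 3)Q(Year 2) = 4×171 + 2×216 + 5×23 = 684 + 432 + 115 = 1231
ΣP(Year 2)Q(Year 2) = 4×171 + 2×216 + 5×23 = 684 + 432 + 115 = 1231
link = 1231/1231 = 1.000000
Chained index = 100 × 1.161426 × 1.000000 × 1.000000 = 116.1426

116.14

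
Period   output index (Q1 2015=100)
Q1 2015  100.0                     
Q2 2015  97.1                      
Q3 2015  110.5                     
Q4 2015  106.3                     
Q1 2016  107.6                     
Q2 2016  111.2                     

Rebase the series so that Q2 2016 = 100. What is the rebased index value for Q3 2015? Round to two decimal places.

99.37

Rebased(Q3 2015) = 110.5 / 111.2 × 100 = 99.3705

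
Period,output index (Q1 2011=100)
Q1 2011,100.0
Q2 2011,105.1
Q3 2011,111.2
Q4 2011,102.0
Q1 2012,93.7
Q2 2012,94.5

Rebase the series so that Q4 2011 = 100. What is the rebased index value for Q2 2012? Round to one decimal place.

92.6

Rebased(Q2 2012) = 94.5 / 102.0 × 100 = 92.6471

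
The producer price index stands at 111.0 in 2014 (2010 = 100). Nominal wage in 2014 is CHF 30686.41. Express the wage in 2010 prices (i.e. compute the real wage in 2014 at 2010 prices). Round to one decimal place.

Real = Nominal ÷ (Index/100) = 30686.41 ÷ (111.0/100)
     = 30686.41 ÷ 1.110 = 27645.4144

27645.4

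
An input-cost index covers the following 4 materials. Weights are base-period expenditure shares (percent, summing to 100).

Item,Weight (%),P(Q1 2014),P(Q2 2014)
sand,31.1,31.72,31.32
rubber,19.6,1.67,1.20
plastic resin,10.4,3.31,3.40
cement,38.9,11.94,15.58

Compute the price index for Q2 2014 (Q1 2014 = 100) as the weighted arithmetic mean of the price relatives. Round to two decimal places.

106.23

sand: 31.1 × (31.32/31.72) = 31.1 × 0.987390 = 30.7078
rubber: 19.6 × (1.20/1.67) = 19.6 × 0.718563 = 14.0838
plastic resin: 10.4 × (3.40/3.31) = 10.4 × 1.027190 = 10.6828
cement: 38.9 × (15.58/11.94) = 38.9 × 1.304858 = 50.7590
Index = Σ wᵢ·(p₁ᵢ/p₀ᵢ) = 30.7078 + 14.0838 + 10.6828 + 50.7590 = 106.2334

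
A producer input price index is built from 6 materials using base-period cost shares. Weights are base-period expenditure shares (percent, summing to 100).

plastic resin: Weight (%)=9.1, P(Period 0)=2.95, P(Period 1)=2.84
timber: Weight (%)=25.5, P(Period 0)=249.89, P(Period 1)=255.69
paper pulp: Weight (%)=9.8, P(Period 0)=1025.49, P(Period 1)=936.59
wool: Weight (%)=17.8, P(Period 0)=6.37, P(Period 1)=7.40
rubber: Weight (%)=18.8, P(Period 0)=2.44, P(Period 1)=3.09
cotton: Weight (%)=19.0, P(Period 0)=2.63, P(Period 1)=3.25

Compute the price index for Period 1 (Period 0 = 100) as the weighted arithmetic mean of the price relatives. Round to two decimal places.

111.77

plastic resin: 9.1 × (2.84/2.95) = 9.1 × 0.962712 = 8.7607
timber: 25.5 × (255.69/249.89) = 25.5 × 1.023210 = 26.0919
paper pulp: 9.8 × (936.59/1025.49) = 9.8 × 0.913310 = 8.9504
wool: 17.8 × (7.40/6.37) = 17.8 × 1.161695 = 20.6782
rubber: 18.8 × (3.09/2.44) = 18.8 × 1.266393 = 23.8082
cotton: 19.0 × (3.25/2.63) = 19.0 × 1.235741 = 23.4791
Index = Σ wᵢ·(p₁ᵢ/p₀ᵢ) = 8.7607 + 26.0919 + 8.9504 + 20.6782 + 23.8082 + 23.4791 = 111.7684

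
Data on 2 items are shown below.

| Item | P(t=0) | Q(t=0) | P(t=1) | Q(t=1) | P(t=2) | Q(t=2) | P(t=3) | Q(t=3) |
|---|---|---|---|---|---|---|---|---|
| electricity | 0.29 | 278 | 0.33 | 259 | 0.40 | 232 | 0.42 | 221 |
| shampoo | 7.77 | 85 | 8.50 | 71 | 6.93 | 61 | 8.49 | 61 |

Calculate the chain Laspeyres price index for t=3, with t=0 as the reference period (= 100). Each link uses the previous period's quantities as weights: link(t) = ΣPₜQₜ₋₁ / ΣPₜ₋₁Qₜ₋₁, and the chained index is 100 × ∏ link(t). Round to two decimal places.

Link t=0→t=1:
ΣP(t=1)Q(t=0) = 0.33×278 + 8.50×85 = 91.74 + 722.5 = 814.24
ΣP(t=0)Q(t=0) = 0.29×278 + 7.77×85 = 80.62 + 660.45 = 741.07
link = 814.24/741.07 = 1.098736
Link t=1→t=2:
ΣP(t=2)Q(t=1) = 0.40×259 + 6.93×71 = 103.6 + 492.03 = 595.63
ΣP(t=1)Q(t=1) = 0.33×259 + 8.50×71 = 85.47 + 603.5 = 688.97
link = 595.63/688.97 = 0.864522
Link t=2→t=3:
ΣP(t=3)Q(t=2) = 0.42×232 + 8.49×61 = 97.44 + 517.89 = 615.33
ΣP(t=2)Q(t=2) = 0.40×232 + 6.93×61 = 92.8 + 422.73 = 515.53
link = 615.33/515.53 = 1.193587
Chained index = 100 × 1.098736 × 0.864522 × 1.193587 = 113.3766

113.38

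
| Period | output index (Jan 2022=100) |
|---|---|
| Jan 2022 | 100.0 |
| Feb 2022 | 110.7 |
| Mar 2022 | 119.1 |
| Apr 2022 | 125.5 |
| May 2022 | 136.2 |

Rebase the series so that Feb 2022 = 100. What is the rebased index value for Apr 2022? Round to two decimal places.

113.37

Rebased(Apr 2022) = 125.5 / 110.7 × 100 = 113.3695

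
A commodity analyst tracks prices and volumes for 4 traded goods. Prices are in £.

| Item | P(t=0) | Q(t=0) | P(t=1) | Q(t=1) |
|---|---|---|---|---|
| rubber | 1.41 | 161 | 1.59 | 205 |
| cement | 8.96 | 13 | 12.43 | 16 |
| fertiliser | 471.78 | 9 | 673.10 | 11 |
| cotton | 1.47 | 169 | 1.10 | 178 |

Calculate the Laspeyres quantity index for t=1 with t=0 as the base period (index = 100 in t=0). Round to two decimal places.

121.61

Laspeyres quantity index uses base-period prices as weights.
ΣP(t=0)·Q(t=1) = 1.41×205 + 8.96×16 + 471.78×11 + 1.47×178 = 289.05 + 143.36 + 5189.58 + 261.66 = 5883.65
ΣP(t=0)·Q(t=0) = 1.41×161 + 8.96×13 + 471.78×9 + 1.47×169 = 227.01 + 116.48 + 4246.02 + 248.43 = 4837.94
Index = 5883.65 / 4837.94 × 100 = 121.6148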